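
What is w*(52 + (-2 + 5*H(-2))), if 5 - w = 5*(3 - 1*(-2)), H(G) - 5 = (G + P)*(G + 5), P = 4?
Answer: -2100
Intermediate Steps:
H(G) = 5 + (4 + G)*(5 + G) (H(G) = 5 + (G + 4)*(G + 5) = 5 + (4 + G)*(5 + G))
w = -20 (w = 5 - 5*(3 - 1*(-2)) = 5 - 5*(3 + 2) = 5 - 5*5 = 5 - 1*25 = 5 - 25 = -20)
w*(52 + (-2 + 5*H(-2))) = -20*(52 + (-2 + 5*(25 + (-2)² + 9*(-2)))) = -20*(52 + (-2 + 5*(25 + 4 - 18))) = -20*(52 + (-2 + 5*11)) = -20*(52 + (-2 + 55)) = -20*(52 + 53) = -20*105 = -2100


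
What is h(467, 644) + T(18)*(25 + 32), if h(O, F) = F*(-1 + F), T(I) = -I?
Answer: 413066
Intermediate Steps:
h(467, 644) + T(18)*(25 + 32) = 644*(-1 + 644) + (-1*18)*(25 + 32) = 644*643 - 18*57 = 414092 - 1026 = 413066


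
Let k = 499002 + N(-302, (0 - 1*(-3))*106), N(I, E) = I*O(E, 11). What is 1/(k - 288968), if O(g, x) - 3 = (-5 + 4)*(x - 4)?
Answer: 1/211242 ≈ 4.7339e-6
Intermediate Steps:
O(g, x) = 7 - x (O(g, x) = 3 + (-5 + 4)*(x - 4) = 3 - (-4 + x) = 3 + (4 - x) = 7 - x)
N(I, E) = -4*I (N(I, E) = I*(7 - 1*11) = I*(7 - 11) = I*(-4) = -4*I)
k = 500210 (k = 499002 - 4*(-302) = 499002 + 1208 = 500210)
1/(k - 288968) = 1/(500210 - 288968) = 1/211242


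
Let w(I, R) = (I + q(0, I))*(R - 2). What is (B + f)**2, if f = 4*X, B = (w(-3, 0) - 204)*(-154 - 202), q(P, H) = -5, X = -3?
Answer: 4477751056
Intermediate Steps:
w(I, R) = (-5 + I)*(-2 + R) (w(I, R) = (I - 5)*(R - 2) = (-5 + I)*(-2 + R))
B = 66928 (B = ((10 - 5*0 - 2*(-3) - 3*0) - 204)*(-154 - 202) = ((10 + 0 + 6 + 0) - 204)*(-356) = (16 - 204)*(-356) = -188*(-356) = 66928)
f = -12 (f = 4*(-3) = -12)
(B + f)**2 = (66928 - 12)**2 = 66916**2 = 4477751056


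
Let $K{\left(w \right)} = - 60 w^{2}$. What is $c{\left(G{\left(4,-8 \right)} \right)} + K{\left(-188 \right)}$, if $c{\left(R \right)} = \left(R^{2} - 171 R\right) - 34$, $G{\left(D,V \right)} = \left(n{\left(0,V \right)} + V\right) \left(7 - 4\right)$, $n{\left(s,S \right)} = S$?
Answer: $-2110162$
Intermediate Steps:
$G{\left(D,V \right)} = 6 V$ ($G{\left(D,V \right)} = \left(V + V\right) \left(7 - 4\right) = 2 V 3 = 6 V$)
$c{\left(R \right)} = -34 + R^{2} - 171 R$
$c{\left(G{\left(4,-8 \right)} \right)} + K{\left(-188 \right)} = \left(-34 + \left(6 \left(-8\right)\right)^{2} - 171 \cdot 6 \left(-8\right)\right) - 60 \left(-188\right)^{2} = \left(-34 + \left(-48\right)^{2} - -8208\right) - 2120640 = \left(-34 + 2304 + 8208\right) - 2120640 = 10478 - 2120640 = -2110162$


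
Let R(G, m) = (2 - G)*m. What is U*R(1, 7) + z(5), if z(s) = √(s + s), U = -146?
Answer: -1022 + √10 ≈ -1018.8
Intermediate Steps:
z(s) = √2*√s (z(s) = √(2*s) = √2*√s)
R(G, m) = m*(2 - G)
U*R(1, 7) + z(5) = -1022*(2 - 1*1) + √2*√5 = -1022*(2 - 1) + √10 = -1022 + √10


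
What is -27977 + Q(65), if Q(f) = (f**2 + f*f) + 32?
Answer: -19495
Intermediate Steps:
Q(f) = 32 + 2*f**2 (Q(f) = (f**2 + f**2) + 32 = 2*f**2 + 32 = 32 + 2*f**2)
-27977 + Q(65) = -27977 + (32 + 2*65**2) = -27977 + (32 + 2*4225) = -27977 + (32 + 8450) = -27977 + 8482 = -19495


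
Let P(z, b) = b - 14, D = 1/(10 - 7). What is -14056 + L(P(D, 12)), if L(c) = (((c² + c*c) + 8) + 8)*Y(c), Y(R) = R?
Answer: -14104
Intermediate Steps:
D = ⅓ (D = 1/3 = ⅓ ≈ 0.33333)
P(z, b) = -14 + b
L(c) = c*(16 + 2*c²) (L(c) = (((c² + c*c) + 8) + 8)*c = (((c² + c²) + 8) + 8)*c = ((2*c² + 8) + 8)*c = ((8 + 2*c²) + 8)*c = (16 + 2*c²)*c = c*(16 + 2*c²))
-14056 + L(P(D, 12)) = -14056 + 2*(-14 + 12)*(8 + (-14 + 12)²) = -14056 + 2*(-2)*(8 + (-2)²) = -14056 + 2*(-2)*(8 + 4) = -14056 + 2*(-2)*12 = -14056 - 48 = -14104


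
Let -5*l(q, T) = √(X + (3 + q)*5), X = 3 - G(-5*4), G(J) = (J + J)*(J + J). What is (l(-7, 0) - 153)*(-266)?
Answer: 40698 + 1862*I*√33/5 ≈ 40698.0 + 2139.3*I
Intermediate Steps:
G(J) = 4*J² (G(J) = (2*J)*(2*J) = 4*J²)
X = -1597 (X = 3 - 4*(-5*4)² = 3 - 4*(-20)² = 3 - 4*400 = 3 - 1*1600 = 3 - 1600 = -1597)
l(q, T) = -√(-1582 + 5*q)/5 (l(q, T) = -√(-1597 + (3 + q)*5)/5 = -√(-1597 + (15 + 5*q))/5 = -√(-1582 + 5*q)/5)
(l(-7, 0) - 153)*(-266) = (-√(-1582 + 5*(-7))/5 - 153)*(-266) = (-√(-1582 - 35)/5 - 153)*(-266) = (-7*I*√33/5 - 153)*(-266) = (-153 - 7*I*√33/5)*(-266) = 40698 + 1862*I*√33/5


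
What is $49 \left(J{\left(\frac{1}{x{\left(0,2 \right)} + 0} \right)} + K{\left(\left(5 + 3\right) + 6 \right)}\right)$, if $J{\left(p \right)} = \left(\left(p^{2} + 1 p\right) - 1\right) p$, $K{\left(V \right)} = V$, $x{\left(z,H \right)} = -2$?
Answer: $\frac{5733}{8} \approx 716.63$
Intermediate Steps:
$J{\left(p \right)} = p \left(-1 + p + p^{2}\right)$ ($J{\left(p \right)} = \left(\left(p^{2} + p\right) - 1\right) p = \left(\left(p + p^{2}\right) - 1\right) p = \left(-1 + p + p^{2}\right) p = p \left(-1 + p + p^{2}\right)$)
$49 \left(J{\left(\frac{1}{x{\left(0,2 \right)} + 0} \right)} + K{\left(\left(5 + 3\right) + 6 \right)}\right) = 49 \left(\frac{-1 + \frac{1}{-2 + 0} + \left(\frac{1}{-2 + 0}\right)^{2}}{-2 + 0} + \left(\left(5 + 3\right) + 6\right)\right) = 49 \left(\frac{-1 + \frac{1}{-2} + \left(\frac{1}{-2}\right)^{2}}{-2} + \left(8 + 6\right)\right) = 49 \left(- \frac{-1 - \frac{1}{2} + \left(- \frac{1}{2}\right)^{2}}{2} + 14\right) = 49 \left(- \frac{-1 - \frac{1}{2} + \frac{1}{4}}{2} + 14\right) = 49 \left(\left(- \frac{1}{2}\right) \left(- \frac{5}{4}\right) + 14\right) = 49 \left(\frac{5}{8} + 14\right) = 49 \cdot \frac{117}{8} = \frac{5733}{8}$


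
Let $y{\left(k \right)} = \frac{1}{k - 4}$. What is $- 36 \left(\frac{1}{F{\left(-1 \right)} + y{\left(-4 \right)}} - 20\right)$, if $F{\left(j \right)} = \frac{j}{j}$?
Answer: $\frac{4752}{7} \approx 678.86$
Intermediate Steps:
$y{\left(k \right)} = \frac{1}{-4 + k}$
$F{\left(j \right)} = 1$
$- 36 \left(\frac{1}{F{\left(-1 \right)} + y{\left(-4 \right)}} - 20\right) = - 36 \left(\frac{1}{1 + \frac{1}{-4 - 4}} - 20\right) = - 36 \left(\frac{1}{1 + \frac{1}{-8}} - 20\right) = - 36 \left(\frac{1}{1 - \frac{1}{8}} - 20\right) = - 36 \left(\frac{1}{\frac{7}{8}} - 20\right) = - 36 \left(\frac{8}{7} - 20\right) = \left(-36\right) \left(- \frac{132}{7}\right) = \frac{4752}{7}$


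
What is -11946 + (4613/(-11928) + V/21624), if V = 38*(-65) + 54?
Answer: -18341506879/1535304 ≈ -11947.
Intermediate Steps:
V = -2416 (V = -2470 + 54 = -2416)
-11946 + (4613/(-11928) + V/21624) = -11946 + (4613/(-11928) - 2416/21624) = -11946 + (4613*(-1/11928) - 2416*1/21624) = -11946 + (-659/1704 - 302/2703) = -11946 - 765295/1535304 = -18341506879/1535304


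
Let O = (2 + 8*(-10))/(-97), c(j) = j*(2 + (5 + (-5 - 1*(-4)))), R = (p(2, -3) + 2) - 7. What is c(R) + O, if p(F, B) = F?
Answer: -1668/97 ≈ -17.196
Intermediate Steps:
R = -3 (R = (2 + 2) - 7 = 4 - 7 = -3)
c(j) = 6*j (c(j) = j*(2 + (5 + (-5 + 4))) = j*(2 + (5 - 1)) = j*(2 + 4) = j*6 = 6*j)
O = 78/97 (O = (2 - 80)*(-1/97) = -78*(-1/97) = 78/97 ≈ 0.80412)
c(R) + O = 6*(-3) + 78/97 = -18 + 78/97 = -1668/97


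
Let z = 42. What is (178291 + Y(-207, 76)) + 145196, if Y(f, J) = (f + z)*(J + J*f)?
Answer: 2906727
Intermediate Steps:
Y(f, J) = (42 + f)*(J + J*f) (Y(f, J) = (f + 42)*(J + J*f) = (42 + f)*(J + J*f))
(178291 + Y(-207, 76)) + 145196 = (178291 + 76*(42 + (-207)**2 + 43*(-207))) + 145196 = (178291 + 76*(42 + 42849 - 8901)) + 145196 = (178291 + 76*33990) + 145196 = (178291 + 2583240) + 145196 = 2761531 + 145196 = 2906727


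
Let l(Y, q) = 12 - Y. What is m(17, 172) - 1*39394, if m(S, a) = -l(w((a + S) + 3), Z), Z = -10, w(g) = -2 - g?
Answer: -39600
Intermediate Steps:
m(S, a) = -17 - S - a (m(S, a) = -(12 - (-2 - ((a + S) + 3))) = -(12 - (-2 - ((S + a) + 3))) = -(12 - (-2 - (3 + S + a))) = -(12 - (-2 + (-3 - S - a))) = -(12 - (-5 - S - a)) = -(12 + (5 + S + a)) = -(17 + S + a) = -17 - S - a)
m(17, 172) - 1*39394 = (-17 - 1*17 - 1*172) - 1*39394 = (-17 - 17 - 172) - 39394 = -206 - 39394 = -39600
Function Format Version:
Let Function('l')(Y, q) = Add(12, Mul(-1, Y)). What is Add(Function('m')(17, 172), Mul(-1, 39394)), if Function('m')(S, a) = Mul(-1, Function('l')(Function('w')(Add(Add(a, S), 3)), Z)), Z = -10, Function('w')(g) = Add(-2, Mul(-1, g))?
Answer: -39600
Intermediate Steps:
Function('m')(S, a) = Add(-17, Mul(-1, S), Mul(-1, a)) (Function('m')(S, a) = Mul(-1, Add(12, Mul(-1, Add(-2, Mul(-1, Add(Add(a, S), 3)))))) = Mul(-1, Add(12, Mul(-1, Add(-2, Mul(-1, Add(Add(S, a), 3)))))) = Mul(-1, Add(12, Mul(-1, Add(-2, Mul(-1, Add(3, S, a)))))) = Mul(-1, Add(12, Mul(-1, Add(-2, Add(-3, Mul(-1, S), Mul(-1, a)))))) = Mul(-1, Add(12, Mul(-1, Add(-5, Mul(-1, S), Mul(-1, a))))) = Mul(-1, Add(12, Add(5, S, a))) = Mul(-1, Add(17, S, a)) = Add(-17, Mul(-1, S), Mul(-1, a)))
Add(Function('m')(17, 172), Mul(-1, 39394)) = Add(Add(-17, Mul(-1, 17), Mul(-1, 172)), Mul(-1, 39394)) = Add(Add(-17, -17, -172), -39394) = Add(-206, -39394) = -39600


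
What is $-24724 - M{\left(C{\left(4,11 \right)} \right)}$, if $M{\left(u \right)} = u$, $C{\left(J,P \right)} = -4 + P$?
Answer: $-24731$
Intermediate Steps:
$-24724 - M{\left(C{\left(4,11 \right)} \right)} = -24724 - \left(-4 + 11\right) = -24724 - 7 = -24731$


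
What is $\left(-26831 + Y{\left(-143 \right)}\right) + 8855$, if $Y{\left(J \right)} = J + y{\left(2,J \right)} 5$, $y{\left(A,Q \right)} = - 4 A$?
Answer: $-18159$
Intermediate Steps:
$Y{\left(J \right)} = -40 + J$ ($Y{\left(J \right)} = J + \left(-4\right) 2 \cdot 5 = J - 40 = -40 + J$)
$\left(-26831 + Y{\left(-143 \right)}\right) + 8855 = \left(-26831 - 183\right) + 8855 = -27014 + 8855 = -18159$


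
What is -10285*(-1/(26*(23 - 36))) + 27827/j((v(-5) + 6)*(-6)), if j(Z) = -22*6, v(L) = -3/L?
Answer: -5381573/22308 ≈ -241.24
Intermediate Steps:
j(Z) = -132
-10285*(-1/(26*(23 - 36))) + 27827/j((v(-5) + 6)*(-6)) = -10285*(-1/(26*(23 - 36))) + 27827/(-132) = -10285/((-26*(-13))) + 27827*(-1/132) = -10285/338 - 27827/132 = -5381573/22308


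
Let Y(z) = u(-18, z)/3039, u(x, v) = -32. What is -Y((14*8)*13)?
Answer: 32/3039 ≈ 0.010530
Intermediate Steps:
Y(z) = -32/3039
-Y((14*8)*13) = -1*(-32/3039) = 32/3039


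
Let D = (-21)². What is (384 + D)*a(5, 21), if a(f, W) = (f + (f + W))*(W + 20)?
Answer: 1048575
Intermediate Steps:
a(f, W) = (20 + W)*(W + 2*f) (a(f, W) = (f + (W + f))*(20 + W) = (W + 2*f)*(20 + W) = (20 + W)*(W + 2*f))
D = 441
(384 + D)*a(5, 21) = (384 + 441)*(21² + 20*21 + 40*5 + 2*21*5) = 825*(441 + 420 + 200 + 210) = 825*1271 = 1048575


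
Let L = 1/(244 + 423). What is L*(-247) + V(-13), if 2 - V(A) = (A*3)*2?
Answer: 53113/667 ≈ 79.630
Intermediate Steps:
L = 1/667 ≈ 0.0014993
V(A) = 2 - 6*A (V(A) = 2 - A*3*2 = 2 - 3*A*2 = 2 - 6*A)
L*(-247) + V(-13) = (1/667)*(-247) + (2 - 6*(-13)) = -247/667 + (2 + 78) = -247/667 + 80 = 53113/667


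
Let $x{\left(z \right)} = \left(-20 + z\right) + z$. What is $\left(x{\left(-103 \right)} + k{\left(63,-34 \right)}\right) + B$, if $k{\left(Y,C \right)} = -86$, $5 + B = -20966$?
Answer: $-21283$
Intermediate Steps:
$B = -20971$ ($B = -5 - 20966 = -20971$)
$x{\left(z \right)} = -20 + 2 z$
$\left(x{\left(-103 \right)} + k{\left(63,-34 \right)}\right) + B = \left(\left(-20 + 2 \left(-103\right)\right) - 86\right) - 20971 = \left(\left(-20 - 206\right) - 86\right) - 20971 = \left(-226 - 86\right) - 20971 = -312 - 20971 = -21283$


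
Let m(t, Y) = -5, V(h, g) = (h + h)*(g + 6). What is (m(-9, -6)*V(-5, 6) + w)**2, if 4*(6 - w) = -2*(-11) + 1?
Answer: 5764801/16 ≈ 3.6030e+5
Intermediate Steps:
V(h, g) = 2*h*(6 + g) (V(h, g) = (2*h)*(6 + g) = 2*h*(6 + g))
w = 1/4 (w = 6 - (-2*(-11) + 1)/4 = 6 - (22 + 1)/4 = 6 - 1/4*23 = 6 - 23/4 = 1/4 ≈ 0.25000)
(m(-9, -6)*V(-5, 6) + w)**2 = (-10*(-5)*(6 + 6) + 1/4)**2 = (-10*(-5)*12 + 1/4)**2 = (-5*(-120) + 1/4)**2 = (600 + 1/4)**2 = (2401/4)**2 = 5764801/16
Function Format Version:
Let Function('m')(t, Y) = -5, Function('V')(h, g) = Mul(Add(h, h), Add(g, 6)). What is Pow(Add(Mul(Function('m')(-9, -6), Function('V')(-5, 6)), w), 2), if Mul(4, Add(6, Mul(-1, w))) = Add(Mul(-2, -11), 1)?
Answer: Rational(5764801, 16) ≈ 3.6030e+5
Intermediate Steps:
Function('V')(h, g) = Mul(2, h, Add(6, g)) (Function('V')(h, g) = Mul(Mul(2, h), Add(6, g)) = Mul(2, h, Add(6, g)))
w = Rational(1, 4) (w = Add(6, Mul(Rational(-1, 4), Add(Mul(-2, -11), 1))) = Add(6, Mul(Rational(-1, 4), Add(22, 1))) = Add(6, Mul(Rational(-1, 4), 23)) = Add(6, Rational(-23, 4)) = Rational(1, 4) ≈ 0.25000)
Pow(Add(Mul(Function('m')(-9, -6), Function('V')(-5, 6)), w), 2) = Pow(Add(Mul(-5, Mul(2, -5, Add(6, 6))), Rational(1, 4)), 2) = Pow(Add(Mul(-5, Mul(2, -5, 12)), Rational(1, 4)), 2) = Pow(Add(Mul(-5, -120), Rational(1, 4)), 2) = Pow(Add(600, Rational(1, 4)), 2) = Pow(Rational(2401, 4), 2) = Rational(5764801, 16)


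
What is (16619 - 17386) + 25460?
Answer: 24693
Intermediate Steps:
(16619 - 17386) + 25460 = -767 + 25460 = 24693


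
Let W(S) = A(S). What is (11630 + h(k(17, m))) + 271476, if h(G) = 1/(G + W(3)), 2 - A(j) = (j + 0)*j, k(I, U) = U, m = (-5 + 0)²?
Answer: 5095909/18 ≈ 2.8311e+5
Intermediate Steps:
m = 25 (m = (-5)² = 25)
A(j) = 2 - j² (A(j) = 2 - (j + 0)*j = 2 - j*j = 2 - j²)
W(S) = 2 - S²
h(G) = 1/(-7 + G) (h(G) = 1/(G + (2 - 1*3²)) = 1/(G + (2 - 1*9)) = 1/(G + (2 - 9)) = 1/(G - 7) = 1/(-7 + G))
(11630 + h(k(17, m))) + 271476 = (11630 + 1/(-7 + 25)) + 271476 = (11630 + 1/18) + 271476 = 209341/18 + 271476 = 5095909/18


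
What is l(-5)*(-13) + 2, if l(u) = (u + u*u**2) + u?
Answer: 1757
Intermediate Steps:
l(u) = u**3 + 2*u (l(u) = (u + u**3) + u = u**3 + 2*u)
l(-5)*(-13) + 2 = -5*(2 + (-5)**2)*(-13) + 2 = -5*(2 + 25)*(-13) + 2 = -5*27*(-13) + 2 = -135*(-13) + 2 = 1755 + 2 = 1757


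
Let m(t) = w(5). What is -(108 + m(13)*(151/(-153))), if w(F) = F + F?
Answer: -15014/153 ≈ -98.131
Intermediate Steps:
w(F) = 2*F
m(t) = 10 (m(t) = 2*5 = 10)
-(108 + m(13)*(151/(-153))) = -(108 + 10*(151/(-153))) = -(108 + 10*(151*(-1/153))) = -(108 + 10*(-151/153)) = -(108 - 1510/153) = -1*15014/153 = -15014/153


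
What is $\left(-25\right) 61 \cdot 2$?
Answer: $-3050$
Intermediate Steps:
$\left(-25\right) 61 \cdot 2 = \left(-1525\right) 2 = -3050$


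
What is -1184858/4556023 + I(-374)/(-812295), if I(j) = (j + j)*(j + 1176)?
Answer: 160971431318/336439518435 ≈ 0.47846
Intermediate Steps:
I(j) = 2*j*(1176 + j) (I(j) = (2*j)*(1176 + j) = 2*j*(1176 + j))
-1184858/4556023 + I(-374)/(-812295) = -1184858/4556023 + (2*(-374)*(1176 - 374))/(-812295) = -1184858*1/4556023 + (2*(-374)*802)*(-1/812295) = -1184858/4556023 - 599896*(-1/812295) = -1184858/4556023 + 54536/73845 = 160971431318/336439518435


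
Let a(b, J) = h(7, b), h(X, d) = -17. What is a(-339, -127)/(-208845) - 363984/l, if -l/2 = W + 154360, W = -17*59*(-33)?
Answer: 2235959179/2302933815 ≈ 0.97092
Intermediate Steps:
a(b, J) = -17
W = 33099 (W = -1003*(-33) = 33099)
l = -374918 (l = -2*(33099 + 154360) = -2*187459 = -374918)
a(-339, -127)/(-208845) - 363984/l = -17/(-208845) - 363984/(-374918) = -17*(-1/208845) - 363984*(-1/374918) = 1/12285 + 181992/187459 = 2235959179/2302933815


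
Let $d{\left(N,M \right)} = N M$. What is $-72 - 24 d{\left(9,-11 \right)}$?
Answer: $2304$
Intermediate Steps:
$d{\left(N,M \right)} = M N$
$-72 - 24 d{\left(9,-11 \right)} = -72 - 24 \left(\left(-11\right) 9\right) = -72 - -2376 = -72 + 2376 = 2304$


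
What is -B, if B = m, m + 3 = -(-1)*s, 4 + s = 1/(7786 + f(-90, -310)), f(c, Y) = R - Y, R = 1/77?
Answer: 4363674/623393 ≈ 6.9999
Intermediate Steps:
R = 1/77 ≈ 0.012987
f(c, Y) = 1/77 - Y
s = -2493495/623393 (s = -4 + 1/(7786 + (1/77 - 1*(-310))) = -4 + 1/(7786 + (1/77 + 310)) = -4 + 1/(7786 + 23871/77) = -4 + 1/(623393/77) = -4 + 77/623393 = -2493495/623393 ≈ -3.9999)
m = -4363674/623393 (m = -3 - (-1)*(-2493495)/623393 = -3 - 1*2493495/623393 = -3 - 2493495/623393 = -4363674/623393 ≈ -6.9999)
B = -4363674/623393 ≈ -6.9999
-B = -1*(-4363674/623393) = 4363674/623393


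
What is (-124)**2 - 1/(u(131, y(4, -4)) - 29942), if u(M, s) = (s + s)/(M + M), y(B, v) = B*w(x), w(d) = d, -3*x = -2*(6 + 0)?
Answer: 60310607267/3922386 ≈ 15376.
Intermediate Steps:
x = 4 (x = -(-2)*(6 + 0)/3 = -(-2)*6/3 = -1/3*(-12) = 4)
y(B, v) = 4*B (y(B, v) = B*4 = 4*B)
u(M, s) = s/M (u(M, s) = (2*s)/((2*M)) = (2*s)*(1/(2*M)) = s/M)
(-124)**2 - 1/(u(131, y(4, -4)) - 29942) = (-124)**2 - 1/((4*4)/131 - 29942) = 15376 - 1/(16*(1/131) - 29942) = 15376 - 1/(16/131 - 29942) = 15376 - 1/(-3922386/131) = 15376 - 1*(-131/3922386) = 15376 + 131/3922386 = 60310607267/3922386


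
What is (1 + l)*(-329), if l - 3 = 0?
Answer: -1316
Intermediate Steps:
l = 3 (l = 3 + 0 = 3)
(1 + l)*(-329) = (1 + 3)*(-329) = 4*(-329) = -1316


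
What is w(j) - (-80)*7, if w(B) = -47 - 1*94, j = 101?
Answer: 419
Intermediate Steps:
w(B) = -141 (w(B) = -47 - 94 = -141)
w(j) - (-80)*7 = -141 - (-80)*7 = -141 - 1*(-560) = -141 + 560 = 419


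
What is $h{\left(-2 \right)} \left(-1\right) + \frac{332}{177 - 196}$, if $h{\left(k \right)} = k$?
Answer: $- \frac{294}{19} \approx -15.474$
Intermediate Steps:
$h{\left(-2 \right)} \left(-1\right) + \frac{332}{177 - 196} = \left(-2\right) \left(-1\right) + \frac{332}{177 - 196} = 2 + \frac{332}{-19} = 2 + 332 \left(- \frac{1}{19}\right) = 2 - \frac{332}{19} = - \frac{294}{19}$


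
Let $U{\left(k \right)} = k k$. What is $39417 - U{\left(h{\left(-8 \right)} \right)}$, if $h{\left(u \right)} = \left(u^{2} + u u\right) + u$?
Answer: $25017$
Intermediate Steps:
$h{\left(u \right)} = u + 2 u^{2}$ ($h{\left(u \right)} = \left(u^{2} + u^{2}\right) + u = 2 u^{2} + u = u + 2 u^{2}$)
$U{\left(k \right)} = k^{2}$
$39417 - U{\left(h{\left(-8 \right)} \right)} = 39417 - \left(- 8 \left(1 + 2 \left(-8\right)\right)\right)^{2} = 39417 - \left(- 8 \left(1 - 16\right)\right)^{2} = 39417 - \left(\left(-8\right) \left(-15\right)\right)^{2} = 39417 - 120^{2} = 39417 - 14400 = 25017$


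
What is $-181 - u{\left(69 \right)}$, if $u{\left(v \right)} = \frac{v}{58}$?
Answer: $- \frac{10567}{58} \approx -182.19$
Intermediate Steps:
$u{\left(v \right)} = \frac{v}{58}$ ($u{\left(v \right)} = v \frac{1}{58} = \frac{v}{58}$)
$-181 - u{\left(69 \right)} = -181 - \frac{1}{58} \cdot 69 = -181 - \frac{69}{58} = - \frac{10567}{58}$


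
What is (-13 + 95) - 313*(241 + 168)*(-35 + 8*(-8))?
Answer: 12673765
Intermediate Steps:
(-13 + 95) - 313*(241 + 168)*(-35 + 8*(-8)) = 82 - 128017*(-35 - 64) = 82 - 128017*(-99) = 82 - 313*(-40491) = 82 + 12673683 = 12673765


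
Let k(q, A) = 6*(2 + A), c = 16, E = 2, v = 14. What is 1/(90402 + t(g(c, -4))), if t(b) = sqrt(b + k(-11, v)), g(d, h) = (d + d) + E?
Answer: 3477/314327749 - sqrt(130)/8172521474 ≈ 1.1060e-5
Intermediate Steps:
g(d, h) = 2 + 2*d (g(d, h) = (d + d) + 2 = 2*d + 2 = 2 + 2*d)
k(q, A) = 12 + 6*A
t(b) = sqrt(96 + b) (t(b) = sqrt(b + (12 + 6*14)) = sqrt(b + (12 + 84)) = sqrt(b + 96) = sqrt(96 + b))
1/(90402 + t(g(c, -4))) = 1/(90402 + sqrt(96 + (2 + 2*16))) = 1/(90402 + sqrt(96 + (2 + 32))) = 1/(90402 + sqrt(96 + 34)) = 1/(90402 + sqrt(130))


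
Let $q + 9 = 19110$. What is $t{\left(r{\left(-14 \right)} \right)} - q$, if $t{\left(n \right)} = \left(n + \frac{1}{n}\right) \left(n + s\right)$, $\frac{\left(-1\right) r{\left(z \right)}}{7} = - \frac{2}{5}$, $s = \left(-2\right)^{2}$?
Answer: $- \frac{3338918}{175} \approx -19080.0$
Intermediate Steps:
$s = 4$
$r{\left(z \right)} = \frac{14}{5}$ ($r{\left(z \right)} = - 7 \left(- \frac{2}{5}\right) = - 7 \left(\left(-2\right) \frac{1}{5}\right) = \left(-7\right) \left(- \frac{2}{5}\right) = \frac{14}{5}$)
$q = 19101$ ($q = -9 + 19110 = 19101$)
$t{\left(n \right)} = \left(4 + n\right) \left(n + \frac{1}{n}\right)$ ($t{\left(n \right)} = \left(n + \frac{1}{n}\right) \left(n + 4\right) = \left(n + \frac{1}{n}\right) \left(4 + n\right) = \left(4 + n\right) \left(n + \frac{1}{n}\right)$)
$t{\left(r{\left(-14 \right)} \right)} - q = \left(1 + \left(\frac{14}{5}\right)^{2} + 4 \cdot \frac{14}{5} + \frac{4}{\frac{14}{5}}\right) - 19101 = \left(1 + \frac{196}{25} + \frac{56}{5} + 4 \cdot \frac{5}{14}\right) - 19101 = \left(1 + \frac{196}{25} + \frac{56}{5} + \frac{10}{7}\right) - 19101 = \frac{3757}{175} - 19101 = - \frac{3338918}{175}$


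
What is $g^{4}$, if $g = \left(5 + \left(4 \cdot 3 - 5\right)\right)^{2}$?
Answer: $429981696$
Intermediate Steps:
$g = 144$ ($g = \left(5 + \left(12 - 5\right)\right)^{2} = \left(5 + 7\right)^{2} = 12^{2} = 144$)
$g^{4} = 144^{4} = 429981696$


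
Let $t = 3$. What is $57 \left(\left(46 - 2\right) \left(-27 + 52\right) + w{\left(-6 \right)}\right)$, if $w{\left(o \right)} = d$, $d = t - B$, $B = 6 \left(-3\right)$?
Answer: $63897$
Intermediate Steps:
$B = -18$
$d = 21$ ($d = 3 - -18 = 3 + 18 = 21$)
$w{\left(o \right)} = 21$
$57 \left(\left(46 - 2\right) \left(-27 + 52\right) + w{\left(-6 \right)}\right) = 57 \left(\left(46 - 2\right) \left(-27 + 52\right) + 21\right) = 57 \left(44 \cdot 25 + 21\right) = 57 \left(1100 + 21\right) = 57 \cdot 1121 = 63897$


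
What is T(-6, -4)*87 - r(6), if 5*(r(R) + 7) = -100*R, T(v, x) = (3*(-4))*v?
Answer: 6391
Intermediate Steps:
T(v, x) = -12*v
r(R) = -7 - 20*R (r(R) = -7 + (-100*R)/5 = -7 - 20*R)
T(-6, -4)*87 - r(6) = -12*(-6)*87 - (-7 - 20*6) = 72*87 - (-7 - 120) = 6264 - 1*(-127) = 6264 + 127 = 6391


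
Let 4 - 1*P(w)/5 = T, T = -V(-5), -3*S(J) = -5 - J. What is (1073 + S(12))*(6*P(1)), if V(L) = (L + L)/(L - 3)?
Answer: 169890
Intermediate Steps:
S(J) = 5/3 + J/3 (S(J) = -(-5 - J)/3 = 5/3 + J/3)
V(L) = 2*L/(-3 + L) (V(L) = (2*L)/(-3 + L) = 2*L/(-3 + L))
T = -5/4 (T = -2*(-5)/(-3 - 5) = -2*(-5)/(-8) = -2*(-5)*(-1)/8 = -1*5/4 = -5/4 ≈ -1.2500)
P(w) = 105/4 (P(w) = 20 - 5*(-5/4) = 20 + 25/4 = 105/4)
(1073 + S(12))*(6*P(1)) = (1073 + (5/3 + (⅓)*12))*(6*(105/4)) = (1073 + (5/3 + 4))*(315/2) = (1073 + 17/3)*(315/2) = (3236/3)*(315/2) = 169890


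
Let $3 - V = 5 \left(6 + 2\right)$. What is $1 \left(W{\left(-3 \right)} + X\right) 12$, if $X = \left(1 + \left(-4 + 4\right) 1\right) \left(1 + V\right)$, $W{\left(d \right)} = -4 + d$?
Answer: $-516$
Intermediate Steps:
$V = -37$ ($V = 3 - 5 \left(6 + 2\right) = 3 - 5 \cdot 8 = 3 - 40 = -37$)
$X = -36$ ($X = \left(1 + \left(-4 + 4\right) 1\right) \left(1 - 37\right) = \left(1 + 0 \cdot 1\right) \left(-36\right) = \left(1 + 0\right) \left(-36\right) = 1 \left(-36\right) = -36$)
$1 \left(W{\left(-3 \right)} + X\right) 12 = 1 \left(\left(-4 - 3\right) - 36\right) 12 = 1 \left(-7 - 36\right) 12 = 1 \left(\left(-43\right) 12\right) = 1 \left(-516\right) = -516$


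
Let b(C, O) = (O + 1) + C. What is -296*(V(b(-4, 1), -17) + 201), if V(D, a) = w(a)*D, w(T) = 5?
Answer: -56536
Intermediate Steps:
b(C, O) = 1 + C + O (b(C, O) = (1 + O) + C = 1 + C + O)
V(D, a) = 5*D
-296*(V(b(-4, 1), -17) + 201) = -296*(5*(1 - 4 + 1) + 201) = -296*(5*(-2) + 201) = -296*(-10 + 201) = -296*191 = -56536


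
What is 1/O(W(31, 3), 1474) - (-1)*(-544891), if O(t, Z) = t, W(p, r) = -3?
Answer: -1634674/3 ≈ -5.4489e+5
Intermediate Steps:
1/O(W(31, 3), 1474) - (-1)*(-544891) = 1/(-3) - (-1)*(-544891) = -⅓ - 1*544891 = -⅓ - 544891 = -1634674/3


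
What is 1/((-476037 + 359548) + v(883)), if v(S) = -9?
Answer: -1/116498 ≈ -8.5838e-6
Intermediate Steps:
1/((-476037 + 359548) + v(883)) = 1/((-476037 + 359548) - 9) = 1/(-116489 - 9) = 1/(-116498) = -1/116498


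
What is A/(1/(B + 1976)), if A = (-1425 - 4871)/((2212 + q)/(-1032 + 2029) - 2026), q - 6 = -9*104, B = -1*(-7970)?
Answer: 3902009747/126165 ≈ 30928.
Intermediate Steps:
B = 7970
q = -930 (q = 6 - 9*104 = 6 - 936 = -930)
A = 784639/252330 (A = (-1425 - 4871)/((2212 - 930)/(-1032 + 2029) - 2026) = -6296/(1282/997 - 2026) = -6296/(-2018640/997) = -6296*(-997/2018640) = 784639/252330 ≈ 3.1096)
A/(1/(B + 1976)) = 784639/(252330*(1/(7970 + 1976))) = 784639/(252330*(1/9946)) = (784639/252330)*9946 = 3902009747/126165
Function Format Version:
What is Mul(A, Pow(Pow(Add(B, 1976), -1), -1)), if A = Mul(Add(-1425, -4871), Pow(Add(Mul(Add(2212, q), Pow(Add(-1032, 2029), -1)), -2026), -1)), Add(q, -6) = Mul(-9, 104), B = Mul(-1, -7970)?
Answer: Rational(3902009747, 126165) ≈ 30928.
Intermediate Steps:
B = 7970
q = -930 (q = Add(6, Mul(-9, 104)) = Add(6, -936) = -930)
A = Rational(784639, 252330) (A = Mul(Add(-1425, -4871), Pow(Add(Mul(Add(2212, -930), Pow(Add(-1032, 2029), -1)), -2026), -1)) = Mul(-6296, Pow(Add(Mul(1282, Pow(997, -1)), -2026), -1)) = Mul(-6296, Pow(Add(Mul(1282, Rational(1, 997)), -2026), -1)) = Mul(-6296, Pow(Add(Rational(1282, 997), -2026), -1)) = Mul(-6296, Pow(Rational(-2018640, 997), -1)) = Mul(-6296, Rational(-997, 2018640)) = Rational(784639, 252330) ≈ 3.1096)
Mul(A, Pow(Pow(Add(B, 1976), -1), -1)) = Mul(Rational(784639, 252330), Pow(Pow(Add(7970, 1976), -1), -1)) = Mul(Rational(784639, 252330), Pow(Pow(9946, -1), -1)) = Mul(Rational(784639, 252330), Pow(Rational(1, 9946), -1)) = Mul(Rational(784639, 252330), 9946) = Rational(3902009747, 126165)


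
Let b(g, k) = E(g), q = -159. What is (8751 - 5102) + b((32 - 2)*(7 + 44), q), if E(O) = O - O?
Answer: 3649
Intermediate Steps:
E(O) = 0
b(g, k) = 0
(8751 - 5102) + b((32 - 2)*(7 + 44), q) = (8751 - 5102) + 0 = 3649 + 0 = 3649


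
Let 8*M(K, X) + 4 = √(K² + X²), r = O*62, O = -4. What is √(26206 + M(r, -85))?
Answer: √(419288 + 2*√68729)/4 ≈ 161.98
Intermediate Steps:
r = -248 (r = -4*62 = -248)
M(K, X) = -½ + √(K² + X²)/8
√(26206 + M(r, -85)) = √(26206 + (-½ + √((-248)² + (-85)²)/8)) = √(26206 + (-½ + √(61504 + 7225)/8)) = √(26206 + (-½ + √68729/8)) = √(52411/2 + √68729/8)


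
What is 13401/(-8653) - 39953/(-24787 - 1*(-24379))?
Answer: 20014453/207672 ≈ 96.375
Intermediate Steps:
13401/(-8653) - 39953/(-24787 - 1*(-24379)) = 13401*(-1/8653) - 39953/(-24787 + 24379) = -13401/8653 - 39953/(-408) = -13401/8653 - 39953*(-1/408) = -13401/8653 + 39953/408 = 20014453/207672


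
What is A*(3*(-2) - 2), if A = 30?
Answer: -240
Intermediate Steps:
A*(3*(-2) - 2) = 30*(3*(-2) - 2) = 30*(-6 - 2) = 30*(-8) = -240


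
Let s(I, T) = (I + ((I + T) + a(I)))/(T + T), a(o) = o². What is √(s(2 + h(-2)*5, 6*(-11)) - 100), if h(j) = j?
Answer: 13*I*√286/22 ≈ 9.9932*I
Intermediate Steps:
s(I, T) = (T + I² + 2*I)/(2*T) (s(I, T) = (I + ((I + T) + I²))/(T + T) = (I + (I + T + I²))/((2*T)) = (T + I² + 2*I)*(1/(2*T)) = (T + I² + 2*I)/(2*T))
√(s(2 + h(-2)*5, 6*(-11)) - 100) = √((6*(-11) + (2 - 2*5)² + 2*(2 - 2*5))/(2*((6*(-11)))) - 100) = √((½)*(-66 + (2 - 10)² + 2*(2 - 10))/(-66) - 100) = √((½)*(-1/66)*(-66 + (-8)² + 2*(-8)) - 100) = √((½)*(-1/66)*(-66 + 64 - 16) - 100) = √((½)*(-1/66)*(-18) - 100) = √(3/22 - 100) = √(-2197/22) = 13*I*√286/22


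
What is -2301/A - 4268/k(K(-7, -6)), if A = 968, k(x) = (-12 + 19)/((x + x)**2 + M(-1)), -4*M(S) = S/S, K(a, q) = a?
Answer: -808742355/6776 ≈ -1.1935e+5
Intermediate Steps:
M(S) = -1/4 (M(S) = -S/(4*S) = -1/4*1 = -1/4)
k(x) = 7/(-1/4 + 4*x**2) (k(x) = (-12 + 19)/((x + x)**2 - 1/4) = 7/((2*x)**2 - 1/4) = 7/(4*x**2 - 1/4) = 7/(-1/4 + 4*x**2))
-2301/A - 4268/k(K(-7, -6)) = -2301/968 - 4268/(28/(-1 + 16*(-7)**2)) = -2301*1/968 - 4268/(28/(-1 + 16*49)) = -2301/968 - 4268/(28/(-1 + 784)) = -2301/968 - 4268/(28/783) = -2301/968 - 4268/(28*(1/783)) = -2301/968 - 4268/28/783 = -2301/968 - 4268*783/28 = -2301/968 - 835461/7 = -808742355/6776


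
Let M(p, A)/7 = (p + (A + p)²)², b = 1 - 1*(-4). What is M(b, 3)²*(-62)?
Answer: -68862713598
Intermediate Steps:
b = 5 (b = 1 + 4 = 5)
M(p, A) = 7*(p + (A + p)²)²
M(b, 3)²*(-62) = (7*(5 + (3 + 5)²)²)²*(-62) = (7*(5 + 8²)²)²*(-62) = (7*(5 + 64)²)²*(-62) = (7*69²)²*(-62) = (7*4761)²*(-62) = 33327²*(-62) = 1110688929*(-62) = -68862713598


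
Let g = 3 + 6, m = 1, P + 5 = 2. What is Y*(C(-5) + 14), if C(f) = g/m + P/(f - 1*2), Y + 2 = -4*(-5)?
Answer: 2952/7 ≈ 421.71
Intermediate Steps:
P = -3 (P = -5 + 2 = -3)
Y = 18 (Y = -2 - 4*(-5) = -2 + 20 = 18)
g = 9
C(f) = 9 - 3/(-2 + f) (C(f) = 9/1 - 3/(f - 1*2) = 9*1 - 3/(f - 2) = 9 - 3/(-2 + f))
Y*(C(-5) + 14) = 18*(3*(-7 + 3*(-5))/(-2 - 5) + 14) = 18*(3*(-7 - 15)/(-7) + 14) = 18*(3*(-⅐)*(-22) + 14) = 18*(66/7 + 14) = 18*(164/7) = 2952/7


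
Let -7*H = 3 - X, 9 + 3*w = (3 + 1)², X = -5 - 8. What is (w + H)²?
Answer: 1/441 ≈ 0.0022676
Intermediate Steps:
X = -13
w = 7/3 (w = -3 + (3 + 1)²/3 = -3 + (⅓)*4² = -3 + (⅓)*16 = -3 + 16/3 = 7/3 ≈ 2.3333)
H = -16/7 (H = -(3 - 1*(-13))/7 = -(3 + 13)/7 = -⅐*16 = -16/7 ≈ -2.2857)
(w + H)² = (7/3 - 16/7)² = (1/21)² = 1/441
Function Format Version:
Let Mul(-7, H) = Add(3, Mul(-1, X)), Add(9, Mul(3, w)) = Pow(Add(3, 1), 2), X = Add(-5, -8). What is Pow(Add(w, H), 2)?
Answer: Rational(1, 441) ≈ 0.0022676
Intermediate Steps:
X = -13
w = Rational(7, 3) (w = Add(-3, Mul(Rational(1, 3), Pow(Add(3, 1), 2))) = Add(-3, Mul(Rational(1, 3), Pow(4, 2))) = Add(-3, Mul(Rational(1, 3), 16)) = Add(-3, Rational(16, 3)) = Rational(7, 3) ≈ 2.3333)
H = Rational(-16, 7) (H = Mul(Rational(-1, 7), Add(3, Mul(-1, -13))) = Mul(Rational(-1, 7), Add(3, 13)) = Mul(Rational(-1, 7), 16) = Rational(-16, 7) ≈ -2.2857)
Pow(Add(w, H), 2) = Pow(Add(Rational(7, 3), Rational(-16, 7)), 2) = Pow(Rational(1, 21), 2) = Rational(1, 441)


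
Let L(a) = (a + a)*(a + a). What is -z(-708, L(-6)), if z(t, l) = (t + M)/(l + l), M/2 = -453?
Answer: 269/48 ≈ 5.6042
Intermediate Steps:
M = -906 (M = 2*(-453) = -906)
L(a) = 4*a² (L(a) = (2*a)*(2*a) = 4*a²)
z(t, l) = (-906 + t)/(2*l) (z(t, l) = (t - 906)/(l + l) = (-906 + t)/((2*l)) = (-906 + t)*(1/(2*l)) = (-906 + t)/(2*l))
-z(-708, L(-6)) = -(-906 - 708)/(2*(4*(-6)²)) = -(-1614)/(2*(4*36)) = -(-1614)/(2*144) = -1*(-269/48) = 269/48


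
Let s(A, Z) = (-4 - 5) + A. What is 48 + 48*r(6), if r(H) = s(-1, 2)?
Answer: -432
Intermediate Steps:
s(A, Z) = -9 + A
r(H) = -10 (r(H) = -9 - 1 = -10)
48 + 48*r(6) = 48 + 48*(-10) = 48 - 480 = -432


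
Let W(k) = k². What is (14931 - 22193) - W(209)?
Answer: -50943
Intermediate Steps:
(14931 - 22193) - W(209) = (14931 - 22193) - 1*209² = -7262 - 1*43681 = -7262 - 43681 = -50943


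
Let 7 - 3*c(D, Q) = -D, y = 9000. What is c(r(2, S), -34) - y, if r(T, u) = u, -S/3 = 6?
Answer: -27011/3 ≈ -9003.7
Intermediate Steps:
S = -18 (S = -3*6 = -18)
c(D, Q) = 7/3 + D/3 (c(D, Q) = 7/3 - (-1)*D/3 = 7/3 + D/3)
c(r(2, S), -34) - y = (7/3 + (1/3)*(-18)) - 1*9000 = (7/3 - 6) - 9000 = -11/3 - 9000 = -27011/3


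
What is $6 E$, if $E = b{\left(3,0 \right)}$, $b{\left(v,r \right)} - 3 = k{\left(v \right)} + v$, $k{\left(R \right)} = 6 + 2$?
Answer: $84$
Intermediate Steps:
$k{\left(R \right)} = 8$
$b{\left(v,r \right)} = 11 + v$ ($b{\left(v,r \right)} = 3 + \left(8 + v\right) = 11 + v$)
$E = 14$ ($E = 11 + 3 = 14$)
$6 E = 6 \cdot 14 = 84$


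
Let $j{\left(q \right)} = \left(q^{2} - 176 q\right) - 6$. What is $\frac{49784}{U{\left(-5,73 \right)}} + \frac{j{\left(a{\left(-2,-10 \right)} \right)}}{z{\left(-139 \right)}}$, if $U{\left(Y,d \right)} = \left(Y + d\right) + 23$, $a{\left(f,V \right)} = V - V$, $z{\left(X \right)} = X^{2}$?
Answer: $\frac{137410874}{251173} \approx 547.08$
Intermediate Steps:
$a{\left(f,V \right)} = 0$
$U{\left(Y,d \right)} = 23 + Y + d$
$j{\left(q \right)} = -6 + q^{2} - 176 q$
$\frac{49784}{U{\left(-5,73 \right)}} + \frac{j{\left(a{\left(-2,-10 \right)} \right)}}{z{\left(-139 \right)}} = \frac{49784}{23 - 5 + 73} + \frac{-6 + 0^{2} - 0}{\left(-139\right)^{2}} = \frac{49784}{91} + \frac{-6 + 0 + 0}{19321} = 49784 \cdot \frac{1}{91} - \frac{6}{19321} = \frac{7112}{13} - \frac{6}{19321} = \frac{137410874}{251173}$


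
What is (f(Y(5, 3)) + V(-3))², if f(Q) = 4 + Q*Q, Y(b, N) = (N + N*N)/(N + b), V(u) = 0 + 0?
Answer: 625/16 ≈ 39.063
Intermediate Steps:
V(u) = 0
Y(b, N) = (N + N²)/(N + b)
f(Q) = 4 + Q²
(f(Y(5, 3)) + V(-3))² = ((4 + (3*(1 + 3)/(3 + 5))²) + 0)² = ((4 + (3*4/8)²) + 0)² = ((4 + (3*(⅛)*4)²) + 0)² = ((4 + (3/2)²) + 0)² = ((4 + 9/4) + 0)² = (25/4 + 0)² = (25/4)² = 625/16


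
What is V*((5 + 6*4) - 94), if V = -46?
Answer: 2990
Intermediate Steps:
V*((5 + 6*4) - 94) = -46*((5 + 6*4) - 94) = -46*((5 + 24) - 94) = -46*(29 - 94) = -46*(-65) = 2990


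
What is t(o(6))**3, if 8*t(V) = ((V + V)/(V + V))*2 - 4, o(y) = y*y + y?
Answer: -1/64 ≈ -0.015625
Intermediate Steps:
o(y) = y + y**2 (o(y) = y**2 + y = y + y**2)
t(V) = -1/4 (t(V) = (((V + V)/(V + V))*2 - 4)/8 = (((2*V)/((2*V)))*2 - 4)/8 = (((2*V)*(1/(2*V)))*2 - 4)/8 = (1*2 - 4)/8 = (2 - 4)/8 = (1/8)*(-2) = -1/4)
t(o(6))**3 = (-1/4)**3 = -1/64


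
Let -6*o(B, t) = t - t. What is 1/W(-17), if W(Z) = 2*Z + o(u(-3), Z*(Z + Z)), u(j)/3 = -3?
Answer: -1/34 ≈ -0.029412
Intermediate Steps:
u(j) = -9 (u(j) = 3*(-3) = -9)
o(B, t) = 0 (o(B, t) = -(t - t)/6 = -1/6*0 = 0)
W(Z) = 2*Z (W(Z) = 2*Z + 0 = 2*Z)
1/W(-17) = 1/(2*(-17)) = 1/(-34) = -1/34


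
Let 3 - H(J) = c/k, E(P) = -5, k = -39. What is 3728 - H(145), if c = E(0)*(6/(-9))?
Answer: 435815/117 ≈ 3724.9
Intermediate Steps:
c = 10/3 (c = -30/(-9) = -30*(-1)/9 = -5*(-⅔) = 10/3 ≈ 3.3333)
H(J) = 361/117 (H(J) = 3 - 10/(3*(-39)) = 3 - 10*(-1)/(3*39) = 3 - 1*(-10/117) = 3 + 10/117 = 361/117)
3728 - H(145) = 3728 - 1*361/117 = 3728 - 361/117 = 435815/117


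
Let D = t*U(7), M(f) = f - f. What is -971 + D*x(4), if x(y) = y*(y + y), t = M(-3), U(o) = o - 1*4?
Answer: -971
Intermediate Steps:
U(o) = -4 + o (U(o) = o - 4 = -4 + o)
M(f) = 0
t = 0
D = 0 (D = 0*(-4 + 7) = 0*3 = 0)
x(y) = 2*y² (x(y) = y*(2*y) = 2*y²)
-971 + D*x(4) = -971 + 0*(2*4²) = -971 + 0*(2*16) = -971 + 0*32 = -971 + 0 = -971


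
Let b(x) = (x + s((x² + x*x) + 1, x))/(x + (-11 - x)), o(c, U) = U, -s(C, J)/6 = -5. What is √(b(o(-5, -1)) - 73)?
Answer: 8*I*√143/11 ≈ 8.6969*I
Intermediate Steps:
s(C, J) = 30 (s(C, J) = -6*(-5) = 30)
b(x) = -30/11 - x/11 (b(x) = (x + 30)/(x + (-11 - x)) = (30 + x)/(-11) = (30 + x)*(-1/11) = -30/11 - x/11)
√(b(o(-5, -1)) - 73) = √((-30/11 - 1/11*(-1)) - 73) = √((-30/11 + 1/11) - 73) = √(-29/11 - 73) = √(-832/11) = 8*I*√143/11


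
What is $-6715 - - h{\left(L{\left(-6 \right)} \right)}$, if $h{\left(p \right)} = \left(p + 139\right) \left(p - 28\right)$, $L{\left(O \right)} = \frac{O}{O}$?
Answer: $-10495$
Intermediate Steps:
$L{\left(O \right)} = 1$
$h{\left(p \right)} = \left(-28 + p\right) \left(139 + p\right)$ ($h{\left(p \right)} = \left(139 + p\right) \left(-28 + p\right) = \left(-28 + p\right) \left(139 + p\right)$)
$-6715 - - h{\left(L{\left(-6 \right)} \right)} = -6715 - - (-3892 + 1^{2} + 111 \cdot 1) = -6715 - - (-3892 + 1 + 111) = -6715 - \left(-1\right) \left(-3780\right) = -6715 - 3780 = -10495$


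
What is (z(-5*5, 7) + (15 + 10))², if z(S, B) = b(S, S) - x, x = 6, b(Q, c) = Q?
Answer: 36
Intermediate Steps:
z(S, B) = -6 + S (z(S, B) = S - 1*6 = S - 6 = -6 + S)
(z(-5*5, 7) + (15 + 10))² = ((-6 - 5*5) + (15 + 10))² = ((-6 - 25) + 25)² = (-31 + 25)² = (-6)² = 36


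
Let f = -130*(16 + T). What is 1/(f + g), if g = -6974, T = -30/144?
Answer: -12/108323 ≈ -0.00011078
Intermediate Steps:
T = -5/24 (T = -30*1/144 = -5/24 ≈ -0.20833)
f = -24635/12 (f = -130*(16 - 5/24) = -130*379/24 = -24635/12 ≈ -2052.9)
1/(f + g) = 1/(-24635/12 - 6974) = 1/(-108323/12) = -12/108323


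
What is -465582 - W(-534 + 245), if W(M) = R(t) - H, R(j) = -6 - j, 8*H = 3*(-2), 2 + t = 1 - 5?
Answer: -1862331/4 ≈ -4.6558e+5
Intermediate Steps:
t = -6 (t = -2 + (1 - 5) = -2 - 4 = -6)
H = -¾ (H = (3*(-2))/8 = (⅛)*(-6) = -¾ ≈ -0.75000)
W(M) = ¾ (W(M) = (-6 - 1*(-6)) - 1*(-¾) = (-6 + 6) + ¾ = 0 + ¾ = ¾)
-465582 - W(-534 + 245) = -465582 - 1*¾ = -465582 - ¾ = -1862331/4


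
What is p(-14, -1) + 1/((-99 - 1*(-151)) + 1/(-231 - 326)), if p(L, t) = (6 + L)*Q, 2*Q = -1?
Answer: 116409/28963 ≈ 4.0192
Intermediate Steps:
Q = -½ (Q = (½)*(-1) = -½ ≈ -0.50000)
p(L, t) = -3 - L/2 (p(L, t) = (6 + L)*(-½) = -3 - L/2)
p(-14, -1) + 1/((-99 - 1*(-151)) + 1/(-231 - 326)) = (-3 - ½*(-14)) + 1/((-99 - 1*(-151)) + 1/(-231 - 326)) = (-3 + 7) + 1/((-99 + 151) + 1/(-557)) = 4 + 1/(52 - 1/557) = 4 + 1/(28963/557) = 4 + 557/28963 = 116409/28963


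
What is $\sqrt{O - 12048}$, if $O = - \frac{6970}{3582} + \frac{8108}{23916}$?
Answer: $\frac{i \sqrt{17058315230965970}}{1189821} \approx 109.77 i$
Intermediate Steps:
$O = - \frac{5735486}{3569463}$ ($O = \left(-6970\right) \frac{1}{3582} + 8108 \cdot \frac{1}{23916} = - \frac{3485}{1791} + \frac{2027}{5979} = - \frac{5735486}{3569463} \approx -1.6068$)
$\sqrt{O - 12048} = \sqrt{- \frac{5735486}{3569463} - 12048} = \sqrt{- \frac{43010625710}{3569463}} = \frac{i \sqrt{17058315230965970}}{1189821}$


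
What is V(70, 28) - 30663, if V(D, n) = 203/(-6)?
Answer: -184181/6 ≈ -30697.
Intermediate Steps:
V(D, n) = -203/6 (V(D, n) = 203*(-1/6) = -203/6)
V(70, 28) - 30663 = -203/6 - 30663 = -184181/6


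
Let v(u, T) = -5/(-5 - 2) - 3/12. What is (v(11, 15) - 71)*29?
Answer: -57275/28 ≈ -2045.5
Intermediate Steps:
v(u, T) = 13/28 (v(u, T) = -5/(-7) - 3*1/12 = -5*(-⅐) - ¼ = 5/7 - ¼ = 13/28)
(v(11, 15) - 71)*29 = (13/28 - 71)*29 = -1975/28*29 = -57275/28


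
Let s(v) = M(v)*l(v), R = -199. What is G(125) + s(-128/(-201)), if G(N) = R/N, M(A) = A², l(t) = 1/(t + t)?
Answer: -31999/25125 ≈ -1.2736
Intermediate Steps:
l(t) = 1/(2*t)
G(N) = -199/N
s(v) = v/2 (s(v) = v²*(1/(2*v)) = v/2)
G(125) + s(-128/(-201)) = -199/125 + (-128/(-201))/2 = -199*1/125 + (-128*(-1/201))/2 = -199/125 + (½)*(128/201) = -199/125 + 64/201 = -31999/25125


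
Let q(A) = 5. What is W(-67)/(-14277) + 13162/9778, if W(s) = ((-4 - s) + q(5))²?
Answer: 71350201/69800253 ≈ 1.0222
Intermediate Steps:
W(s) = (1 - s)² (W(s) = ((-4 - s) + 5)² = (1 - s)²)
W(-67)/(-14277) + 13162/9778 = (-1 - 67)²/(-14277) + 13162/9778 = (-68)²*(-1/14277) + 13162*(1/9778) = 4624*(-1/14277) + 6581/4889 = -4624/14277 + 6581/4889 = 71350201/69800253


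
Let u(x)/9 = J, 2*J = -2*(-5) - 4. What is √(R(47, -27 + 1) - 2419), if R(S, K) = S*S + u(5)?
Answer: I*√183 ≈ 13.528*I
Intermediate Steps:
J = 3 (J = (-2*(-5) - 4)/2 = (10 - 4)/2 = (½)*6 = 3)
u(x) = 27 (u(x) = 9*3 = 27)
R(S, K) = 27 + S² (R(S, K) = S*S + 27 = S² + 27 = 27 + S²)
√(R(47, -27 + 1) - 2419) = √((27 + 47²) - 2419) = √((27 + 2209) - 2419) = √(2236 - 2419) = √(-183) = I*√183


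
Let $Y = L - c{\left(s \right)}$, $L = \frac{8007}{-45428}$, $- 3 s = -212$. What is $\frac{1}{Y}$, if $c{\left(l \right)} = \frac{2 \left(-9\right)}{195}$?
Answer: $- \frac{2952820}{247887} \approx -11.912$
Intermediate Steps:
$s = \frac{212}{3}$ ($s = \left(- \frac{1}{3}\right) \left(-212\right) = \frac{212}{3} \approx 70.667$)
$c{\left(l \right)} = - \frac{6}{65}$ ($c{\left(l \right)} = \left(-18\right) \frac{1}{195} = - \frac{6}{65}$)
$L = - \frac{8007}{45428}$ ($L = 8007 \left(- \frac{1}{45428}\right) = - \frac{8007}{45428} \approx -0.17626$)
$Y = - \frac{247887}{2952820}$ ($Y = - \frac{8007}{45428} - - \frac{6}{65} = - \frac{8007}{45428} + \frac{6}{65} = - \frac{247887}{2952820} \approx -0.083949$)
$\frac{1}{Y} = \frac{1}{- \frac{247887}{2952820}} = - \frac{2952820}{247887}$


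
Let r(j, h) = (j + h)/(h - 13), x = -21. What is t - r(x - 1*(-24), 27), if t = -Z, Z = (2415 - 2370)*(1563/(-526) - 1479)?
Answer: 245539965/3682 ≈ 66687.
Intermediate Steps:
Z = -35078265/526 (Z = 45*(1563*(-1/526) - 1479) = 45*(-1563/526 - 1479) = 45*(-779517/526) = -35078265/526 ≈ -66689.)
r(j, h) = (h + j)/(-13 + h)
t = 35078265/526 (t = -1*(-35078265/526) = 35078265/526 ≈ 66689.)
t - r(x - 1*(-24), 27) = 35078265/526 - (27 + (-21 - 1*(-24)))/(-13 + 27) = 35078265/526 - (27 + (-21 + 24))/14 = 35078265/526 - (27 + 3)/14 = 35078265/526 - 30/14 = 35078265/526 - 1*15/7 = 35078265/526 - 15/7 = 245539965/3682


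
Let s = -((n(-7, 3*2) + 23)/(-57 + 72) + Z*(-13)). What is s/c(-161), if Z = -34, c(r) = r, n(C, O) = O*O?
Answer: 6689/2415 ≈ 2.7698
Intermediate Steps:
n(C, O) = O**2
s = -6689/15 (s = -(((3*2)**2 + 23)/(-57 + 72) - 34*(-13)) = -((6**2 + 23)/15 + 442) = -((36 + 23)*(1/15) + 442) = -(59*(1/15) + 442) = -(59/15 + 442) = -1*6689/15 = -6689/15 ≈ -445.93)
s/c(-161) = -6689/15/(-161) = -6689/15*(-1/161) = 6689/2415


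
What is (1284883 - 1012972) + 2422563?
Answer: 2694474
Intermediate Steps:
(1284883 - 1012972) + 2422563 = 271911 + 2422563 = 2694474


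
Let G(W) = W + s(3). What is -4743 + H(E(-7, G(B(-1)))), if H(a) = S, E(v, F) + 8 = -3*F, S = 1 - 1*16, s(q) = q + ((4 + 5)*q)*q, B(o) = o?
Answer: -4758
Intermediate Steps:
s(q) = q + 9*q² (s(q) = q + (9*q)*q = q + 9*q²)
G(W) = 84 + W (G(W) = W + 3*(1 + 9*3) = W + 3*(1 + 27) = W + 3*28 = W + 84 = 84 + W)
S = -15 (S = 1 - 16 = -15)
E(v, F) = -8 - 3*F
H(a) = -15
-4743 + H(E(-7, G(B(-1)))) = -4743 - 15 = -4758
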